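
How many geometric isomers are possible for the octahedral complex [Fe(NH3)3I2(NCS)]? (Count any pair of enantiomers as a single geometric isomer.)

Systematic placement gives 3 geometric isomers: NH3 mer, I trans; NH3 mer, I cis; NH3 fac, I cis.

3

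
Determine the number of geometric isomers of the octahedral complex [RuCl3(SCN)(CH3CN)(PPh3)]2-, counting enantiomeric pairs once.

An octahedron has six vertices in three trans pairs; every non-trans pair is cis.
There are 4 geometric isomers: Cl mer (3 arrangements); Cl fac (chiral).

4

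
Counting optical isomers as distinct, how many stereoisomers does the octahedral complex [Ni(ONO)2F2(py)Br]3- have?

8

The six octahedral sites form three mutually perpendicular trans pairs.
There are 6 geometric isomers: ONO cis, F cis (3 arrangements, 2 chiral); ONO trans, F cis; ONO cis, F trans; ONO trans, F trans.
Of these, 2 lack any improper symmetry element and so occur as enantiomeric pairs, giving 6 + 2 = 8 stereoisomers in total.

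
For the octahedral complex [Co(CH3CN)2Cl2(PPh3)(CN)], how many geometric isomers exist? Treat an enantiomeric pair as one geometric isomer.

In an octahedral complex each vertex has one trans partner and four cis neighbours.
Systematic placement gives 6 geometric isomers: CH3CN trans, Cl cis; CH3CN trans, Cl trans; CH3CN cis, Cl cis (3 arrangements, 2 chiral); CH3CN cis, Cl trans.

6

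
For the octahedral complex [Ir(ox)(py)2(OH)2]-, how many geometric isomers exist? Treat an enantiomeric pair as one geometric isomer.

An octahedron has six vertices in three trans pairs; every non-trans pair is cis.
Each ox is bidentate and must span two cis positions.
The distinct arrangements are (3 in all): py cis, OH trans; py trans, OH cis; py cis, OH cis (chiral).

3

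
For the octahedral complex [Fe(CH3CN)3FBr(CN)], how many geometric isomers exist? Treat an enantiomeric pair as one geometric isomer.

4

An octahedron has six vertices in three trans pairs; every non-trans pair is cis.
Working through the distinct placements yields 4 geometric isomers: CH3CN mer (3 arrangements); CH3CN fac (chiral).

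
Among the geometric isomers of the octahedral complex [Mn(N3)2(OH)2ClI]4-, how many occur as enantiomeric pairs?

An octahedron has six vertices in three trans pairs; every non-trans pair is cis.
Systematic placement gives 6 geometric isomers: N3 trans, OH trans; N3 cis, OH cis (3 arrangements, 2 chiral); N3 cis, OH trans; N3 trans, OH cis.
Of these, 2 lack any improper symmetry element and so occur as enantiomeric pairs, giving 6 + 2 = 8 stereoisomers in total.

2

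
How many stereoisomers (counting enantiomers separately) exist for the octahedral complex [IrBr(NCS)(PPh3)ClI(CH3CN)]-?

An octahedron has six vertices in three trans pairs; every non-trans pair is cis.
Systematic enumeration (placing each ligand type in turn and discarding arrangements equivalent by rotation or reflection) gives 15 geometric isomers.
Of these, 15 lack any improper symmetry element and so occur as enantiomeric pairs, giving 15 + 15 = 30 stereoisomers in total.

30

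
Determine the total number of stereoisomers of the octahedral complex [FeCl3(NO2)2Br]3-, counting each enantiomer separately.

3

An octahedron has six vertices in three trans pairs; every non-trans pair is cis.
The distinct arrangements are (3 in all): Cl mer, NO2 trans; Cl fac, NO2 cis; Cl mer, NO2 cis.
Each arrangement has an internal mirror plane or centre of symmetry, so none is chiral.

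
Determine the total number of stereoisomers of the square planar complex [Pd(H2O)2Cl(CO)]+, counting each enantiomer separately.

2

The distinct arrangements are (2 in all): H2O cis; H2O trans.
Each arrangement has an internal mirror plane or centre of symmetry, so none is chiral.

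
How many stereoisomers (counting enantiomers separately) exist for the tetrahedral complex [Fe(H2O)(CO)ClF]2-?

In a tetrahedral complex all four positions are equivalent and every pair of ligands is adjacent — there is no cis/trans distinction.
Only one geometric arrangement is possible; it has no improper symmetry element, so it exists as a pair of enantiomers (2 stereoisomers).

2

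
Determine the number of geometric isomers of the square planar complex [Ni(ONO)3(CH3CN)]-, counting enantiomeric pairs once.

In a square planar complex each vertex has one trans partner and two cis neighbours.
Only one geometric arrangement is possible.

1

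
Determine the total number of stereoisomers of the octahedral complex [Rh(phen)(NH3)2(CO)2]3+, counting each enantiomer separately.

4

In an octahedral complex each vertex has one trans partner and four cis neighbours.
Each phen is bidentate and must span two cis positions.
Working through the distinct placements yields 3 geometric isomers: NH3 cis, CO trans; NH3 cis, CO cis (chiral); NH3 trans, CO cis.
One of these lacks any improper symmetry element and so occurs as an enantiomeric pair, giving 3 + 1 = 4 stereoisomers in total.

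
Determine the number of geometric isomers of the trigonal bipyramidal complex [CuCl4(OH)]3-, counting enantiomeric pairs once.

A trigonal bipyramid has two axial and three equatorial sites, which are chemically inequivalent.
There are 2 geometric isomers: OH equatorial; OH axial.

2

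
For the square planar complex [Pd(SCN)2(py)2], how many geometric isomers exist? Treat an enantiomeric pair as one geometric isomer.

A square has two trans pairs of vertices; adjacent vertices are cis.
There are 2 geometric isomers: SCN cis; SCN trans.

2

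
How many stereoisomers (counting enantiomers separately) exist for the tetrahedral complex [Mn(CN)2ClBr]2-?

All four vertices of a tetrahedron are equivalent and mutually adjacent, so cis/trans isomerism cannot arise.
Only one geometric arrangement is possible.

1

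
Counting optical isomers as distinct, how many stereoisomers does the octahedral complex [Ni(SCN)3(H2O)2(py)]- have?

3

An octahedron has six vertices in three trans pairs; every non-trans pair is cis.
The distinct arrangements are (3 in all): SCN mer, H2O trans; SCN fac, H2O cis; SCN mer, H2O cis.
Each arrangement has an internal mirror plane or centre of symmetry, so none is chiral.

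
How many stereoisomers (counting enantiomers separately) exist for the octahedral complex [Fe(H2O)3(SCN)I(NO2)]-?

5

Systematic placement gives 4 geometric isomers: H2O mer (3 arrangements); H2O fac (chiral).
One of these lacks any improper symmetry element and so occurs as an enantiomeric pair, giving 4 + 1 = 5 stereoisomers in total.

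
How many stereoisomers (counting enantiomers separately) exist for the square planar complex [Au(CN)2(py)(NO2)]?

There are 2 geometric isomers: CN cis; CN trans.
Each arrangement has an internal mirror plane or centre of symmetry, so none is chiral.

2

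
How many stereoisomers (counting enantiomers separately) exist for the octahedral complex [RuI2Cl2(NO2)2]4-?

An octahedron has six vertices in three trans pairs; every non-trans pair is cis.
Working through the distinct placements yields 5 geometric isomers: I trans, Cl trans, NO2 trans; I cis, Cl trans, NO2 cis; I cis, Cl cis, NO2 trans; I cis, Cl cis, NO2 cis (chiral); I trans, Cl cis, NO2 cis.
One of these lacks any improper symmetry element and so occurs as an enantiomeric pair, giving 5 + 1 = 6 stereoisomers in total.

6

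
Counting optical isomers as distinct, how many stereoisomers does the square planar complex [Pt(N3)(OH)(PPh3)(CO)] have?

3

Systematic placement gives 3 geometric isomers: (CO/OH trans, N3/PPh3 trans); (CO/PPh3 trans, N3/OH trans); (CO/N3 trans, OH/PPh3 trans).
Each arrangement has an internal mirror plane or centre of symmetry, so none is chiral.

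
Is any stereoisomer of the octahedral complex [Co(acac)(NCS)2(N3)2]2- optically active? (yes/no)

yes

In an octahedral complex each vertex has one trans partner and four cis neighbours.
Each acac is bidentate and must span two cis positions.
There are 3 geometric isomers: NCS cis, N3 trans; NCS cis, N3 cis (chiral); NCS trans, N3 cis.
One of these lacks any improper symmetry element and so occurs as an enantiomeric pair, giving 3 + 1 = 4 stereoisomers in total.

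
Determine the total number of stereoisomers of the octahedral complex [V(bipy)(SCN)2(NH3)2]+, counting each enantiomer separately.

In an octahedral complex each vertex has one trans partner and four cis neighbours.
Each bipy is bidentate and must span two cis positions.
There are 3 geometric isomers: SCN cis, NH3 trans; SCN cis, NH3 cis (chiral); SCN trans, NH3 cis.
One of these lacks any improper symmetry element and so occurs as an enantiomeric pair, giving 3 + 1 = 4 stereoisomers in total.

4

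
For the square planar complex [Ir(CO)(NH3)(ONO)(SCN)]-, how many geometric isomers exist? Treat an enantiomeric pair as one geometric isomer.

A square has two trans pairs of vertices; adjacent vertices are cis.
There are 3 geometric isomers: (CO/ONO trans, NH3/SCN trans); (CO/SCN trans, NH3/ONO trans); (CO/NH3 trans, ONO/SCN trans).

3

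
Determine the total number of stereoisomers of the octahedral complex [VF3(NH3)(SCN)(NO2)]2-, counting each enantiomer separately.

5

The six octahedral sites form three mutually perpendicular trans pairs.
There are 4 geometric isomers: F mer (3 arrangements); F fac (chiral).
One of these lacks any improper symmetry element and so occurs as an enantiomeric pair, giving 4 + 1 = 5 stereoisomers in total.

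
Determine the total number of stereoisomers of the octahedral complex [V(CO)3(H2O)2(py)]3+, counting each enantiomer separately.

3

In an octahedral complex each vertex has one trans partner and four cis neighbours.
Systematic placement gives 3 geometric isomers: CO mer, H2O cis; CO mer, H2O trans; CO fac, H2O cis.
Each arrangement has an internal mirror plane or centre of symmetry, so none is chiral.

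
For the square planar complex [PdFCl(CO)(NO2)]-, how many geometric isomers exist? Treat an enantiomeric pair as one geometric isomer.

In a square planar complex each vertex has one trans partner and two cis neighbours.
Working through the distinct placements yields 3 geometric isomers: (CO/F trans, Cl/NO2 trans); (CO/NO2 trans, Cl/F trans); (CO/Cl trans, F/NO2 trans).

3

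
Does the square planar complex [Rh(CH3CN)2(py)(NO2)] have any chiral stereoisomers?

no

A square has two trans pairs of vertices; adjacent vertices are cis.
The distinct arrangements are (2 in all): CH3CN cis; CH3CN trans.
Each arrangement has an internal mirror plane or centre of symmetry, so none is chiral.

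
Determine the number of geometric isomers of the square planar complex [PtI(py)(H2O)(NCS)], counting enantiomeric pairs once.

A square has two trans pairs of vertices; adjacent vertices are cis.
Systematic placement gives 3 geometric isomers: (H2O/NCS trans, I/py trans); (H2O/py trans, I/NCS trans); (H2O/I trans, NCS/py trans).

3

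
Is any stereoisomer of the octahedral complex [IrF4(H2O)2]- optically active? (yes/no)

no

Working through the distinct placements yields 2 geometric isomers: H2O trans; H2O cis.
Each arrangement has an internal mirror plane or centre of symmetry, so none is chiral.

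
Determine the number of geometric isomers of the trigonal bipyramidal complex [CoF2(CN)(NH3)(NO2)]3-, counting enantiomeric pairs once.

In a trigonal bipyramid the two axial positions differ from the three equatorial ones.
Systematic enumeration (placing each ligand type in turn and discarding arrangements equivalent by rotation or reflection) gives 7 geometric isomers.

7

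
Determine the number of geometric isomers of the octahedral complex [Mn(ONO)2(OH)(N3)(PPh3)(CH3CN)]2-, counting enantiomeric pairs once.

9

In an octahedral complex each vertex has one trans partner and four cis neighbours.
Systematic enumeration (placing each ligand type in turn and discarding arrangements equivalent by rotation or reflection) gives 9 geometric isomers.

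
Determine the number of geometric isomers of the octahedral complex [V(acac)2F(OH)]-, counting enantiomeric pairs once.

An octahedron has six vertices in three trans pairs; every non-trans pair is cis.
Each acac is bidentate and must span two cis positions.
There are 2 geometric isomers: F and OH mutually trans; F and OH mutually cis (chiral).

2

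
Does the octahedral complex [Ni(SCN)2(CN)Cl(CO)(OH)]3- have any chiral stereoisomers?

An octahedron has six vertices in three trans pairs; every non-trans pair is cis.
Systematic enumeration (placing each ligand type in turn and discarding arrangements equivalent by rotation or reflection) gives 9 geometric isomers.
Of these, 6 lack any improper symmetry element and so occur as enantiomeric pairs, giving 9 + 6 = 15 stereoisomers in total.

yes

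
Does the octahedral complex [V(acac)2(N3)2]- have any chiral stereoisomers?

yes

In an octahedral complex each vertex has one trans partner and four cis neighbours.
Each acac is bidentate and must span two cis positions.
Working through the distinct placements yields 2 geometric isomers: N3 trans; N3 cis (chiral).
One of these lacks any improper symmetry element and so occurs as an enantiomeric pair, giving 2 + 1 = 3 stereoisomers in total.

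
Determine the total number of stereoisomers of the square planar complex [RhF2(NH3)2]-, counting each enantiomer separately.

2

A square has two trans pairs of vertices; adjacent vertices are cis.
Systematic placement gives 2 geometric isomers: F cis; F trans.
Each arrangement has an internal mirror plane or centre of symmetry, so none is chiral.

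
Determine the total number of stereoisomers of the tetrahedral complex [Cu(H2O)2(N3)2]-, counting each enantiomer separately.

All four vertices of a tetrahedron are equivalent and mutually adjacent, so cis/trans isomerism cannot arise.
Only one geometric arrangement is possible.

1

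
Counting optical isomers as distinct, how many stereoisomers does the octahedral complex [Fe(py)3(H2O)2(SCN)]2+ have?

In an octahedral complex each vertex has one trans partner and four cis neighbours.
The distinct arrangements are (3 in all): py mer, H2O trans; py mer, H2O cis; py fac, H2O cis.
Each arrangement has an internal mirror plane or centre of symmetry, so none is chiral.

3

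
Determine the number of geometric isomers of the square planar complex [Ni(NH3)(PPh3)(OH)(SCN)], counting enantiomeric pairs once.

A square has two trans pairs of vertices; adjacent vertices are cis.
Working through the distinct placements yields 3 geometric isomers: (NH3/PPh3 trans, OH/SCN trans); (NH3/SCN trans, OH/PPh3 trans); (NH3/OH trans, PPh3/SCN trans).

3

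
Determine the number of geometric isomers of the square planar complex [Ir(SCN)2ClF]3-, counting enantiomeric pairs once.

2

Working through the distinct placements yields 2 geometric isomers: SCN cis; SCN trans.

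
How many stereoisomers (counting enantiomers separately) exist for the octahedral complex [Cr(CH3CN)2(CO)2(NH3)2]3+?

6

An octahedron has six vertices in three trans pairs; every non-trans pair is cis.
Systematic placement gives 5 geometric isomers: CH3CN trans, CO trans, NH3 trans; CH3CN trans, CO cis, NH3 cis; CH3CN cis, CO cis, NH3 trans; CH3CN cis, CO cis, NH3 cis (chiral); CH3CN cis, CO trans, NH3 cis.
One of these lacks any improper symmetry element and so occurs as an enantiomeric pair, giving 5 + 1 = 6 stereoisomers in total.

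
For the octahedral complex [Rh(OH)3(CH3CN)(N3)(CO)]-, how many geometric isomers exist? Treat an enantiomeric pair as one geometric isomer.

4

An octahedron has six vertices in three trans pairs; every non-trans pair is cis.
Working through the distinct placements yields 4 geometric isomers: OH mer (3 arrangements); OH fac (chiral).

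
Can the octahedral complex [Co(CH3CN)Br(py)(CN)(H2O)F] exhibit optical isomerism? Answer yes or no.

yes

The six octahedral sites form three mutually perpendicular trans pairs.
Placing the ligands in turn and identifying arrangements related by rotation or reflection leaves 15 distinct geometric isomers.
Of these, 15 lack any improper symmetry element and so occur as enantiomeric pairs, giving 15 + 15 = 30 stereoisomers in total.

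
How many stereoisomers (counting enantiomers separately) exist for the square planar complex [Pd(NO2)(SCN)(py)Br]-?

The distinct arrangements are (3 in all): (Br/SCN trans, NO2/py trans); (Br/py trans, NO2/SCN trans); (Br/NO2 trans, SCN/py trans).
Each arrangement has an internal mirror plane or centre of symmetry, so none is chiral.

3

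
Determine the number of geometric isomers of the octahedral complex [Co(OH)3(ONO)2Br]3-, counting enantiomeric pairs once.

Working through the distinct placements yields 3 geometric isomers: OH mer, ONO trans; OH fac, ONO cis; OH mer, ONO cis.

3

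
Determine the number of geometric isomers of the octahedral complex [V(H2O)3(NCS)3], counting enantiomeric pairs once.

An octahedron has six vertices in three trans pairs; every non-trans pair is cis.
Working through the distinct placements yields 2 geometric isomers: H2O mer; H2O fac.

2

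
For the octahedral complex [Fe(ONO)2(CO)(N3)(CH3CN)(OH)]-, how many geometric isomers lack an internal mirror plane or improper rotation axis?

6

In an octahedral complex each vertex has one trans partner and four cis neighbours.
Placing the ligands in turn and identifying arrangements related by rotation or reflection leaves 9 distinct geometric isomers.
Of these, 6 lack any improper symmetry element and so occur as enantiomeric pairs, giving 9 + 6 = 15 stereoisomers in total.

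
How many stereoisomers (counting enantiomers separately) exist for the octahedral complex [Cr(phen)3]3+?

An octahedron has six vertices in three trans pairs; every non-trans pair is cis.
Each phen is bidentate and must span two cis positions.
Only one geometric arrangement is possible; it has no improper symmetry element, so it exists as a pair of enantiomers (2 stereoisomers).

2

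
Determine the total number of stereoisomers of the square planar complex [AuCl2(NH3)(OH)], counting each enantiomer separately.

2

The distinct arrangements are (2 in all): Cl cis; Cl trans.
Each arrangement has an internal mirror plane or centre of symmetry, so none is chiral.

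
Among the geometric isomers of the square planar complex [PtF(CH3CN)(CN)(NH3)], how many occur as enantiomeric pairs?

A square has two trans pairs of vertices; adjacent vertices are cis.
The distinct arrangements are (3 in all): (CH3CN/F trans, CN/NH3 trans); (CH3CN/NH3 trans, CN/F trans); (CH3CN/CN trans, F/NH3 trans).
Each arrangement has an internal mirror plane or centre of symmetry, so none is chiral.

0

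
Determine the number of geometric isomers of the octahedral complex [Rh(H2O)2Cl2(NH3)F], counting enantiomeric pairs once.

An octahedron has six vertices in three trans pairs; every non-trans pair is cis.
There are 6 geometric isomers: H2O cis, Cl trans; H2O trans, Cl trans; H2O cis, Cl cis (3 arrangements, 2 chiral); H2O trans, Cl cis.

6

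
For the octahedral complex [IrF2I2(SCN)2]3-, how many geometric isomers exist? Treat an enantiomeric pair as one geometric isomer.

The distinct arrangements are (5 in all): F trans, I trans, SCN trans; F trans, I cis, SCN cis; F cis, I cis, SCN trans; F cis, I cis, SCN cis (chiral); F cis, I trans, SCN cis.

5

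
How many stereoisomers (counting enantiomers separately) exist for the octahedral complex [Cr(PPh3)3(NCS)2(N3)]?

3

The six octahedral sites form three mutually perpendicular trans pairs.
There are 3 geometric isomers: PPh3 mer, NCS cis; PPh3 mer, NCS trans; PPh3 fac, NCS cis.
Each arrangement has an internal mirror plane or centre of symmetry, so none is chiral.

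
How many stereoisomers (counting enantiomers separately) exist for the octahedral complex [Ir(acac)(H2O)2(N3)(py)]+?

6

An octahedron has six vertices in three trans pairs; every non-trans pair is cis.
Each acac is bidentate and must span two cis positions.
There are 4 geometric isomers: H2O trans; H2O cis (3 arrangements, 2 chiral).
Of these, 2 lack any improper symmetry element and so occur as enantiomeric pairs, giving 4 + 2 = 6 stereoisomers in total.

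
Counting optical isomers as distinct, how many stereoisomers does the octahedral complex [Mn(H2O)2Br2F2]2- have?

The six octahedral sites form three mutually perpendicular trans pairs.
The distinct arrangements are (5 in all): H2O trans, Br trans, F trans; H2O cis, Br trans, F cis; H2O trans, Br cis, F cis; H2O cis, Br cis, F cis (chiral); H2O cis, Br cis, F trans.
One of these lacks any improper symmetry element and so occurs as an enantiomeric pair, giving 5 + 1 = 6 stereoisomers in total.

6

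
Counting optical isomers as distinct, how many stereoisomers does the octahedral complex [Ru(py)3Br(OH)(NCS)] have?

An octahedron has six vertices in three trans pairs; every non-trans pair is cis.
Working through the distinct placements yields 4 geometric isomers: py mer (3 arrangements); py fac (chiral).
One of these lacks any improper symmetry element and so occurs as an enantiomeric pair, giving 4 + 1 = 5 stereoisomers in total.

5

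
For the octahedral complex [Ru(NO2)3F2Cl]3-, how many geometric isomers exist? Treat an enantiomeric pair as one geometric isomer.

In an octahedral complex each vertex has one trans partner and four cis neighbours.
The distinct arrangements are (3 in all): NO2 mer, F cis; NO2 mer, F trans; NO2 fac, F cis.

3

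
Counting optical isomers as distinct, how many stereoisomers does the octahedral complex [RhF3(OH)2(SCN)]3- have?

There are 3 geometric isomers: F mer, OH cis; F mer, OH trans; F fac, OH cis.
Each arrangement has an internal mirror plane or centre of symmetry, so none is chiral.

3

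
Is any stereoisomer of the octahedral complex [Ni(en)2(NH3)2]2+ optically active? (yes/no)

yes

An octahedron has six vertices in three trans pairs; every non-trans pair is cis.
Each en is bidentate and must span two cis positions.
Systematic placement gives 2 geometric isomers: NH3 trans; NH3 cis (chiral).
One of these lacks any improper symmetry element and so occurs as an enantiomeric pair, giving 2 + 1 = 3 stereoisomers in total.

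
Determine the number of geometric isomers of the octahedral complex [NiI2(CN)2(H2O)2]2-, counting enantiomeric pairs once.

5

There are 5 geometric isomers: I trans, CN trans, H2O trans; I cis, CN trans, H2O cis; I trans, CN cis, H2O cis; I cis, CN cis, H2O cis (chiral); I cis, CN cis, H2O trans.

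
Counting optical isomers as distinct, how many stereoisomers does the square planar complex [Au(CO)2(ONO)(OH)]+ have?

2

Working through the distinct placements yields 2 geometric isomers: CO cis; CO trans.
Each arrangement has an internal mirror plane or centre of symmetry, so none is chiral.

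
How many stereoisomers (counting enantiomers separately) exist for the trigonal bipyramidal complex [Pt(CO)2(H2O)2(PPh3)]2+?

6

A trigonal bipyramid has two axial and three equatorial sites, which are chemically inequivalent.
Placing the ligands in turn and identifying arrangements related by rotation or reflection leaves 5 distinct geometric isomers.
One of these lacks any improper symmetry element and so occurs as an enantiomeric pair, giving 5 + 1 = 6 stereoisomers in total.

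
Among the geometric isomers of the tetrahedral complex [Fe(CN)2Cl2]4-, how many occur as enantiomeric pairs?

All four vertices of a tetrahedron are equivalent and mutually adjacent, so cis/trans isomerism cannot arise.
Only one geometric arrangement is possible.

0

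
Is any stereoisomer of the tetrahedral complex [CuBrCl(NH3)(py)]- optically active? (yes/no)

All four vertices of a tetrahedron are equivalent and mutually adjacent, so cis/trans isomerism cannot arise.
Only one geometric arrangement is possible; it has no improper symmetry element, so it exists as a pair of enantiomers (2 stereoisomers).

yes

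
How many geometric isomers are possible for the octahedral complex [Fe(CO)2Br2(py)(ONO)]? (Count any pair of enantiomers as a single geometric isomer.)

6

In an octahedral complex each vertex has one trans partner and four cis neighbours.
Systematic placement gives 6 geometric isomers: CO trans, Br trans; CO cis, Br trans; CO cis, Br cis (3 arrangements, 2 chiral); CO trans, Br cis.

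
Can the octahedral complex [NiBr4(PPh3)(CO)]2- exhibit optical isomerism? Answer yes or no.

no

An octahedron has six vertices in three trans pairs; every non-trans pair is cis.
The distinct arrangements are (2 in all): PPh3 and CO mutually trans; PPh3 and CO mutually cis.
Each arrangement has an internal mirror plane or centre of symmetry, so none is chiral.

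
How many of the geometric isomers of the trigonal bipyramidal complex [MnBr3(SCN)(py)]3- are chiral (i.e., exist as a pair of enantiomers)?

0

A trigonal bipyramid has two axial and three equatorial sites, which are chemically inequivalent.
Systematic placement gives 4 geometric isomers: SCN equatorial, py equatorial; SCN axial, py equatorial; SCN equatorial, py axial; SCN axial, py axial.
Each arrangement has an internal mirror plane or centre of symmetry, so none is chiral.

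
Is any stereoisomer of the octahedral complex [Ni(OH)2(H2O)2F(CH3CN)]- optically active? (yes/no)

The six octahedral sites form three mutually perpendicular trans pairs.
Working through the distinct placements yields 6 geometric isomers: OH trans, H2O trans; OH cis, H2O cis (3 arrangements, 2 chiral); OH trans, H2O cis; OH cis, H2O trans.
Of these, 2 lack any improper symmetry element and so occur as enantiomeric pairs, giving 6 + 2 = 8 stereoisomers in total.

yes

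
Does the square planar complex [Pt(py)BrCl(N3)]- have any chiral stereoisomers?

In a square planar complex each vertex has one trans partner and two cis neighbours.
The distinct arrangements are (3 in all): (Br/N3 trans, Cl/py trans); (Br/py trans, Cl/N3 trans); (Br/Cl trans, N3/py trans).
Each arrangement has an internal mirror plane or centre of symmetry, so none is chiral.

no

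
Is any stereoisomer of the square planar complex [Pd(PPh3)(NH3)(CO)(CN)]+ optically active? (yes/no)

A square has two trans pairs of vertices; adjacent vertices are cis.
There are 3 geometric isomers: (CN/NH3 trans, CO/PPh3 trans); (CN/PPh3 trans, CO/NH3 trans); (CN/CO trans, NH3/PPh3 trans).
Each arrangement has an internal mirror plane or centre of symmetry, so none is chiral.

no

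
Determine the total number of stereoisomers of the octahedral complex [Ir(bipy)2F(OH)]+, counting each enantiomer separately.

3

Each bipy is bidentate and must span two cis positions.
Working through the distinct placements yields 2 geometric isomers: F and OH mutually trans; F and OH mutually cis (chiral).
One of these lacks any improper symmetry element and so occurs as an enantiomeric pair, giving 2 + 1 = 3 stereoisomers in total.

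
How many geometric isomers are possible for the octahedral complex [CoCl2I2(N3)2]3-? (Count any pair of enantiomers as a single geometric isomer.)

Working through the distinct placements yields 5 geometric isomers: Cl trans, I trans, N3 trans; Cl trans, I cis, N3 cis; Cl cis, I cis, N3 trans; Cl cis, I cis, N3 cis (chiral); Cl cis, I trans, N3 cis.

5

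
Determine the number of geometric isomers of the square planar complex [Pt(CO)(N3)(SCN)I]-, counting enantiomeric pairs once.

3

There are 3 geometric isomers: (CO/N3 trans, I/SCN trans); (CO/SCN trans, I/N3 trans); (CO/I trans, N3/SCN trans).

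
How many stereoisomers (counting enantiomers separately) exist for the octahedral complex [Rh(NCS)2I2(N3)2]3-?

6

The six octahedral sites form three mutually perpendicular trans pairs.
There are 5 geometric isomers: NCS trans, I trans, N3 trans; NCS cis, I trans, N3 cis; NCS trans, I cis, N3 cis; NCS cis, I cis, N3 cis (chiral); NCS cis, I cis, N3 trans.
One of these lacks any improper symmetry element and so occurs as an enantiomeric pair, giving 5 + 1 = 6 stereoisomers in total.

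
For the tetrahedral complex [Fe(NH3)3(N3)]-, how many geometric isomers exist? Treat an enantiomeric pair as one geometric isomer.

In a tetrahedral complex all four positions are equivalent and every pair of ligands is adjacent — there is no cis/trans distinction.
Only one geometric arrangement is possible.

1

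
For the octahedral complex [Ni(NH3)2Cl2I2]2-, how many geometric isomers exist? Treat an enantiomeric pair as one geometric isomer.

An octahedron has six vertices in three trans pairs; every non-trans pair is cis.
The distinct arrangements are (5 in all): NH3 trans, Cl trans, I trans; NH3 cis, Cl trans, I cis; NH3 trans, Cl cis, I cis; NH3 cis, Cl cis, I cis (chiral); NH3 cis, Cl cis, I trans.

5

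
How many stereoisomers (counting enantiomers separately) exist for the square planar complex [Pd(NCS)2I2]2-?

In a square planar complex each vertex has one trans partner and two cis neighbours.
Working through the distinct placements yields 2 geometric isomers: NCS cis; NCS trans.
Each arrangement has an internal mirror plane or centre of symmetry, so none is chiral.

2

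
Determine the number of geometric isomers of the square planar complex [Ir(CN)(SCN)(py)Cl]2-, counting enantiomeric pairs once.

In a square planar complex each vertex has one trans partner and two cis neighbours.
Systematic placement gives 3 geometric isomers: (CN/SCN trans, Cl/py trans); (CN/py trans, Cl/SCN trans); (CN/Cl trans, SCN/py trans).

3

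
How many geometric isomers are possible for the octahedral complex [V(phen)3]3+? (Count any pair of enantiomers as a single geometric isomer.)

In an octahedral complex each vertex has one trans partner and four cis neighbours.
Each phen is bidentate and must span two cis positions.
Only one geometric arrangement is possible; it has no improper symmetry element, so it exists as a pair of enantiomers (2 stereoisomers).

1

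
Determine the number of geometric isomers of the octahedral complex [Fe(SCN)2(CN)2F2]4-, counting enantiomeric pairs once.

Working through the distinct placements yields 5 geometric isomers: SCN trans, CN trans, F trans; SCN cis, CN trans, F cis; SCN trans, CN cis, F cis; SCN cis, CN cis, F cis (chiral); SCN cis, CN cis, F trans.

5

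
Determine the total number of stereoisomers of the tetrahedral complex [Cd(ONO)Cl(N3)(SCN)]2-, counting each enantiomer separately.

All four vertices of a tetrahedron are equivalent and mutually adjacent, so cis/trans isomerism cannot arise.
Only one geometric arrangement is possible; it has no improper symmetry element, so it exists as a pair of enantiomers (2 stereoisomers).

2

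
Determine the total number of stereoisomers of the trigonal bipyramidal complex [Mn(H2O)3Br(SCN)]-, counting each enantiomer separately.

4

In a trigonal bipyramid the two axial positions differ from the three equatorial ones.
There are 4 geometric isomers: Br axial, SCN equatorial; Br axial, SCN axial; Br equatorial, SCN equatorial; Br equatorial, SCN axial.
Each arrangement has an internal mirror plane or centre of symmetry, so none is chiral.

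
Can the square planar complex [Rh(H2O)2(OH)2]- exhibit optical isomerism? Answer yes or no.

no

In a square planar complex each vertex has one trans partner and two cis neighbours.
Working through the distinct placements yields 2 geometric isomers: H2O cis; H2O trans.
Each arrangement has an internal mirror plane or centre of symmetry, so none is chiral.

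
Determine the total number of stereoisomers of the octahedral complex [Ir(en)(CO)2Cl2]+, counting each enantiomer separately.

An octahedron has six vertices in three trans pairs; every non-trans pair is cis.
Each en is bidentate and must span two cis positions.
There are 3 geometric isomers: CO trans, Cl cis; CO cis, Cl cis (chiral); CO cis, Cl trans.
One of these lacks any improper symmetry element and so occurs as an enantiomeric pair, giving 3 + 1 = 4 stereoisomers in total.

4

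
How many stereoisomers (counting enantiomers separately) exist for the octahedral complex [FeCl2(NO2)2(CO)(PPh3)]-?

8

In an octahedral complex each vertex has one trans partner and four cis neighbours.
Working through the distinct placements yields 6 geometric isomers: Cl cis, NO2 cis (3 arrangements, 2 chiral); Cl cis, NO2 trans; Cl trans, NO2 cis; Cl trans, NO2 trans.
Of these, 2 lack any improper symmetry element and so occur as enantiomeric pairs, giving 6 + 2 = 8 stereoisomers in total.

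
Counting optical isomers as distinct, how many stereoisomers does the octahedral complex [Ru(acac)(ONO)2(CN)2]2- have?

4

In an octahedral complex each vertex has one trans partner and four cis neighbours.
Each acac is bidentate and must span two cis positions.
The distinct arrangements are (3 in all): ONO cis, CN trans; ONO cis, CN cis (chiral); ONO trans, CN cis.
One of these lacks any improper symmetry element and so occurs as an enantiomeric pair, giving 3 + 1 = 4 stereoisomers in total.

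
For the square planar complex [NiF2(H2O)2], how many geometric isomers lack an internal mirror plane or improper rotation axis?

In a square planar complex each vertex has one trans partner and two cis neighbours.
The distinct arrangements are (2 in all): F cis; F trans.
Each arrangement has an internal mirror plane or centre of symmetry, so none is chiral.

0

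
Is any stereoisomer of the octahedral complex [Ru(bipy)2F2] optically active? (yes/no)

yes

Each bipy is bidentate and must span two cis positions.
The distinct arrangements are (2 in all): F trans; F cis (chiral).
One of these lacks any improper symmetry element and so occurs as an enantiomeric pair, giving 2 + 1 = 3 stereoisomers in total.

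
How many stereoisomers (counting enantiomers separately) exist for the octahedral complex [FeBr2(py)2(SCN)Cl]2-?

An octahedron has six vertices in three trans pairs; every non-trans pair is cis.
The distinct arrangements are (6 in all): Br trans, py trans; Br trans, py cis; Br cis, py trans; Br cis, py cis (3 arrangements, 2 chiral).
Of these, 2 lack any improper symmetry element and so occur as enantiomeric pairs, giving 6 + 2 = 8 stereoisomers in total.

8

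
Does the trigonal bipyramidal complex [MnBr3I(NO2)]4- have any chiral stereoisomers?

A trigonal bipyramid has two axial and three equatorial sites, which are chemically inequivalent.
The distinct arrangements are (4 in all): I equatorial, NO2 equatorial; I axial, NO2 equatorial; I equatorial, NO2 axial; I axial, NO2 axial.
Each arrangement has an internal mirror plane or centre of symmetry, so none is chiral.

no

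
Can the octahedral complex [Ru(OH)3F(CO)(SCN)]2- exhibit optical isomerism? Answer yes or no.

yes

The six octahedral sites form three mutually perpendicular trans pairs.
Working through the distinct placements yields 4 geometric isomers: OH mer (3 arrangements); OH fac (chiral).
One of these lacks any improper symmetry element and so occurs as an enantiomeric pair, giving 4 + 1 = 5 stereoisomers in total.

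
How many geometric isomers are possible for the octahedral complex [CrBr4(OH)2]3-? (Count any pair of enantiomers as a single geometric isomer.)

2

Working through the distinct placements yields 2 geometric isomers: OH trans; OH cis.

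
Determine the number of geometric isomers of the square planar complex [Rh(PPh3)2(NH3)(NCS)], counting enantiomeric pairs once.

A square has two trans pairs of vertices; adjacent vertices are cis.
Systematic placement gives 2 geometric isomers: PPh3 cis; PPh3 trans.

2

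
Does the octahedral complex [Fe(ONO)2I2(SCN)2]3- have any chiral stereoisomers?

yes

Working through the distinct placements yields 5 geometric isomers: ONO trans, I trans, SCN trans; ONO cis, I trans, SCN cis; ONO cis, I cis, SCN trans; ONO cis, I cis, SCN cis (chiral); ONO trans, I cis, SCN cis.
One of these lacks any improper symmetry element and so occurs as an enantiomeric pair, giving 5 + 1 = 6 stereoisomers in total.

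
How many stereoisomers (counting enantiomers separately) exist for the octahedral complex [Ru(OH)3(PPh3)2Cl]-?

3

The six octahedral sites form three mutually perpendicular trans pairs.
The distinct arrangements are (3 in all): OH mer, PPh3 trans; OH fac, PPh3 cis; OH mer, PPh3 cis.
Each arrangement has an internal mirror plane or centre of symmetry, so none is chiral.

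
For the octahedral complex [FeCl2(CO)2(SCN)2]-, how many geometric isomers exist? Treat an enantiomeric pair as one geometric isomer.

5

An octahedron has six vertices in three trans pairs; every non-trans pair is cis.
Systematic placement gives 5 geometric isomers: Cl trans, CO trans, SCN trans; Cl cis, CO trans, SCN cis; Cl cis, CO cis, SCN trans; Cl cis, CO cis, SCN cis (chiral); Cl trans, CO cis, SCN cis.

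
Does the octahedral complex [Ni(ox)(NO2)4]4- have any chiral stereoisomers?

The six octahedral sites form three mutually perpendicular trans pairs.
Each ox is bidentate and must span two cis positions.
Only one geometric arrangement is possible.

no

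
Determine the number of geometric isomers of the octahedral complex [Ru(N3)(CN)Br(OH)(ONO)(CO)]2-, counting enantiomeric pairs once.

The six octahedral sites form three mutually perpendicular trans pairs.
Exhaustive case analysis gives 15 geometric isomers.

15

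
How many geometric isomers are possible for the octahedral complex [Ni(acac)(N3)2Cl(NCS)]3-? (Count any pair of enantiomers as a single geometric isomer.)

4

An octahedron has six vertices in three trans pairs; every non-trans pair is cis.
Each acac is bidentate and must span two cis positions.
The distinct arrangements are (4 in all): N3 cis (3 arrangements, 2 chiral); N3 trans.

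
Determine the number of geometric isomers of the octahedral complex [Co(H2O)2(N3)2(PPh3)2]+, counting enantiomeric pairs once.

5

Systematic placement gives 5 geometric isomers: H2O trans, N3 trans, PPh3 trans; H2O trans, N3 cis, PPh3 cis; H2O cis, N3 cis, PPh3 trans; H2O cis, N3 cis, PPh3 cis (chiral); H2O cis, N3 trans, PPh3 cis.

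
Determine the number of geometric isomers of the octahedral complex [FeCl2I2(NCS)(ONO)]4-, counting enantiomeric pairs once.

In an octahedral complex each vertex has one trans partner and four cis neighbours.
Systematic placement gives 6 geometric isomers: Cl trans, I trans; Cl trans, I cis; Cl cis, I cis (3 arrangements, 2 chiral); Cl cis, I trans.

6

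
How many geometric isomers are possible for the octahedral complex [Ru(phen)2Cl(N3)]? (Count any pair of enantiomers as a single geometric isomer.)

2

An octahedron has six vertices in three trans pairs; every non-trans pair is cis.
Each phen is bidentate and must span two cis positions.
The distinct arrangements are (2 in all): Cl and N3 mutually trans; Cl and N3 mutually cis (chiral).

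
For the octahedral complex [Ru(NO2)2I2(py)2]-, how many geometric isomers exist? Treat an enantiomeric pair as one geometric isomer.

5

The six octahedral sites form three mutually perpendicular trans pairs.
There are 5 geometric isomers: NO2 trans, I trans, py trans; NO2 cis, I trans, py cis; NO2 cis, I cis, py trans; NO2 cis, I cis, py cis (chiral); NO2 trans, I cis, py cis.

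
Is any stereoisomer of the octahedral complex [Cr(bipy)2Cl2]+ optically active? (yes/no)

In an octahedral complex each vertex has one trans partner and four cis neighbours.
Each bipy is bidentate and must span two cis positions.
There are 2 geometric isomers: Cl trans; Cl cis (chiral).
One of these lacks any improper symmetry element and so occurs as an enantiomeric pair, giving 2 + 1 = 3 stereoisomers in total.

yes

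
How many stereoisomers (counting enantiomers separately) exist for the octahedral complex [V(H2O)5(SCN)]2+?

1

The six octahedral sites form three mutually perpendicular trans pairs.
Only one geometric arrangement is possible.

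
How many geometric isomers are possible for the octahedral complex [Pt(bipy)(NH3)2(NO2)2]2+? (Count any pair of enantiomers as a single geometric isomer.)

The six octahedral sites form three mutually perpendicular trans pairs.
Each bipy is bidentate and must span two cis positions.
The distinct arrangements are (3 in all): NH3 trans, NO2 cis; NH3 cis, NO2 cis (chiral); NH3 cis, NO2 trans.

3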